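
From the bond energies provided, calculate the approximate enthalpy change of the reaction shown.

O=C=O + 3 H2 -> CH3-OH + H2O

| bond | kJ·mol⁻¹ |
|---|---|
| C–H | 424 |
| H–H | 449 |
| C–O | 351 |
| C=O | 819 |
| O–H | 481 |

ΔH ≈ −81 kJ

Bonds broken (reactants):
  C=O: 2 × 819 = 1638
  H–H: 3 × 449 = 1347
  Σ(broken) = 2985 kJ
Bonds formed (products):
  C–H: 3 × 424 = 1272
  C–O: 1 × 351 = 351
  O–H: 3 × 481 = 1443
  Σ(formed) = 3066 kJ
ΔH = Σ(broken) − Σ(formed) = 2985 − 3066 = −81 kJ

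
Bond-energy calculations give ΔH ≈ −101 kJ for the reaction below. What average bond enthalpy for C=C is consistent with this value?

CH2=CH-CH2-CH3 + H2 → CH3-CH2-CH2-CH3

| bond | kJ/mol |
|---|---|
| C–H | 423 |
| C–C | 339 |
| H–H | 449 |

Let D be the C=C bond energy.
Σ(broken) = 2×339 + 8×423 + 1×D + 1×449 = 4511 + D
Σ(formed) = 3×339 + 10×423 = 5247
ΔH = Σ(broken) − Σ(formed) = (4511 + D) − (5247) = −736 + D
Setting this equal to −101 kJ gives D = 635 kJ/mol.

D(C=C) ≈ 635 kJ/mol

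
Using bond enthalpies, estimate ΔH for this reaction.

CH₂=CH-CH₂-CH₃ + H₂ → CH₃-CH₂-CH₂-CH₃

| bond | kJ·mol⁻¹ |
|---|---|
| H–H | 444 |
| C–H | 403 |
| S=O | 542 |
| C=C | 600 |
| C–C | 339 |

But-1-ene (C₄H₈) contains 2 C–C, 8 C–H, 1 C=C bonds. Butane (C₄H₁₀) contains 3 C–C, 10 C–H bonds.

Bonds broken (reactants):
  C–C: 2 × 339 = 678
  C–H: 8 × 403 = 3224
  C=C: 1 × 600 = 600
  H–H: 1 × 444 = 444
  Σ(broken) = 4946 kJ
Bonds formed (products):
  C–C: 3 × 339 = 1017
  C–H: 10 × 403 = 4030
  Σ(formed) = 5047 kJ
ΔH = Σ(broken) − Σ(formed) = 4946 − 5047 = −101 kJ

ΔH ≈ −101 kJ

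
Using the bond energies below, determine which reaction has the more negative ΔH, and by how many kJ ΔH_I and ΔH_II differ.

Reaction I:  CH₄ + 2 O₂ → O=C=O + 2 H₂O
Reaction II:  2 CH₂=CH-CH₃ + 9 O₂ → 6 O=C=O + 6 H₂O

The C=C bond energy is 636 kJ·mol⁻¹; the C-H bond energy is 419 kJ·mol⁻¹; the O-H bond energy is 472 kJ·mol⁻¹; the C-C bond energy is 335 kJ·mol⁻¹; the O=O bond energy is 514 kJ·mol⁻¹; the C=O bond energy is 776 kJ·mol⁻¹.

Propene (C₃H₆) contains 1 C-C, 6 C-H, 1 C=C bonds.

Reaction II, by 2644 kJ

Reaction I:
  Bonds broken (reactants):
    C-H: 4 × 419 = 1676
    O=O: 2 × 514 = 1028
    Σ(broken) = 2704 kJ
  Bonds formed (products):
    C=O: 2 × 776 = 1552
    O-H: 4 × 472 = 1888
    Σ(formed) = 3440 kJ
  ΔH_I = 2704 − 3440 = −736 kJ
Reaction II:
  Bonds broken (reactants):
    C-C: 2 × 335 = 670
    C-H: 12 × 419 = 5028
    C=C: 2 × 636 = 1272
    O=O: 9 × 514 = 4626
    Σ(broken) = 11596 kJ
  Bonds formed (products):
    C=O: 12 × 776 = 9312
    O-H: 12 × 472 = 5664
    Σ(formed) = 14976 kJ
  ΔH_II = 11596 − 14976 = −3380 kJ
ΔH_I − ΔH_II = +2644 kJ, so reaction II has the more negative ΔH; |ΔH_I − ΔH_II| = 2644 kJ.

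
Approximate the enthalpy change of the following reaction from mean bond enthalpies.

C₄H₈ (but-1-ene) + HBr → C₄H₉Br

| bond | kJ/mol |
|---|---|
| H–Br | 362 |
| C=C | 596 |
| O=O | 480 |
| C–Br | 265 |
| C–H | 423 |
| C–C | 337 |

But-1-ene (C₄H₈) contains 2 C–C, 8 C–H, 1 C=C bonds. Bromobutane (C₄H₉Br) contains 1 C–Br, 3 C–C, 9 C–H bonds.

ΔH ≈ −67 kJ

Bonds broken (reactants):
  C–C: 2 × 337 = 674
  C–H: 8 × 423 = 3384
  C=C: 1 × 596 = 596
  H–Br: 1 × 362 = 362
  Σ(broken) = 5016 kJ
Bonds formed (products):
  C–Br: 1 × 265 = 265
  C–C: 3 × 337 = 1011
  C–H: 9 × 423 = 3807
  Σ(formed) = 5083 kJ
ΔH = Σ(broken) − Σ(formed) = 5016 − 5083 = −67 kJ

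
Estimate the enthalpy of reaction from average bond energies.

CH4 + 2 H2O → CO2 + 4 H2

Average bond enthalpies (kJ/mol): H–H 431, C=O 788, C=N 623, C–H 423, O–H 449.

Bonds broken (reactants):
  C–H: 4 × 423 = 1692
  O–H: 4 × 449 = 1796
  Σ(broken) = 3488 kJ
Bonds formed (products):
  C=O: 2 × 788 = 1576
  H–H: 4 × 431 = 1724
  Σ(formed) = 3300 kJ
ΔH = Σ(broken) − Σ(formed) = 3488 − 3300 = +188 kJ

ΔH ≈ +188 kJ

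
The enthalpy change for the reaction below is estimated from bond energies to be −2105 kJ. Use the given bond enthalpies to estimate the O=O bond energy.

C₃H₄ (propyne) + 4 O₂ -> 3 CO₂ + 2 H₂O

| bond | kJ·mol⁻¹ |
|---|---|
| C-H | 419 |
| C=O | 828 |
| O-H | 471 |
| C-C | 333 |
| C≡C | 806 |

Let D be the O=O bond energy.
Σ(broken) = 1×806 + 1×333 + 4×419 + 4×D = 2815 + 4D
Σ(formed) = 6×828 + 4×471 = 6852
ΔH = Σ(broken) − Σ(formed) = (2815 + 4D) − (6852) = −4037 + 4D
Setting this equal to −2105 kJ gives 4D = 1932, so D = 483 kJ/mol.

D(O=O) ≈ 483 kJ/mol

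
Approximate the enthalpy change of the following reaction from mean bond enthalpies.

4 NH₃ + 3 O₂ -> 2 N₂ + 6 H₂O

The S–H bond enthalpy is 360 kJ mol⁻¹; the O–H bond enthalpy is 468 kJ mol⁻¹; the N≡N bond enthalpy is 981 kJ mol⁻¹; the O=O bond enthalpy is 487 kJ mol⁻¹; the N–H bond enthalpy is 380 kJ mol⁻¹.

ΔH ≈ −1557 kJ

Bonds broken (reactants):
  N–H: 12 × 380 = 4560
  O=O: 3 × 487 = 1461
  Σ(broken) = 6021 kJ
Bonds formed (products):
  N≡N: 2 × 981 = 1962
  O–H: 12 × 468 = 5616
  Σ(formed) = 7578 kJ
ΔH = Σ(broken) − Σ(formed) = 6021 − 7578 = −1557 kJ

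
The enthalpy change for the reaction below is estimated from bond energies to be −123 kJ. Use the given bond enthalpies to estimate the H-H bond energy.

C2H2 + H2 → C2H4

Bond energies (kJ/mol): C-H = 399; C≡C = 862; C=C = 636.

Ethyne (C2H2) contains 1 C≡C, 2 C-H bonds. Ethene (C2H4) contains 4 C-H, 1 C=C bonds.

Let D be the H-H bond energy.
Σ(broken) = 1×862 + 2×399 + 1×D = 1660 + D
Σ(formed) = 4×399 + 1×636 = 2232
ΔH = Σ(broken) − Σ(formed) = (1660 + D) − (2232) = −572 + D
Setting this equal to −123 kJ gives D = 449 kJ/mol.

D(H-H) ≈ 449 kJ/mol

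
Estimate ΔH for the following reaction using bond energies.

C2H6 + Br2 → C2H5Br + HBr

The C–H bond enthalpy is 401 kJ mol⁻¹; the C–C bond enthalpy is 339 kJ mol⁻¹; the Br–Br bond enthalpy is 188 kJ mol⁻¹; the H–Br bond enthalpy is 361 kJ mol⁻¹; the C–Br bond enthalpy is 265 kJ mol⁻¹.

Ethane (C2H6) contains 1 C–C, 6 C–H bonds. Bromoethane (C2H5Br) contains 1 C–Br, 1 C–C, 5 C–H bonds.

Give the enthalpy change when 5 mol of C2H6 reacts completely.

Bonds broken (reactants):
  Br–Br: 1 × 188 = 188
  C–C: 1 × 339 = 339
  C–H: 6 × 401 = 2406
  Σ(broken) = 2933 kJ
Bonds formed (products):
  C–Br: 1 × 265 = 265
  C–C: 1 × 339 = 339
  C–H: 5 × 401 = 2005
  H–Br: 1 × 361 = 361
  Σ(formed) = 2970 kJ
ΔH = Σ(broken) − Σ(formed) = 2933 − 2970 = −37 kJ
For 5× the reaction as written: 5 × (−37) = −185 kJ

ΔH = −185 kJ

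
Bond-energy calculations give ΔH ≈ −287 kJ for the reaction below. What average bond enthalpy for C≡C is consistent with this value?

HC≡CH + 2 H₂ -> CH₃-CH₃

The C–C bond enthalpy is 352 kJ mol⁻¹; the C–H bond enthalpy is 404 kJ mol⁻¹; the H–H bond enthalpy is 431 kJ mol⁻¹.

D(C≡C) ≈ 819 kJ/mol

Let D be the C≡C bond energy.
Σ(broken) = 1×D + 2×404 + 2×431 = 1670 + D
Σ(formed) = 1×352 + 6×404 = 2776
ΔH = Σ(broken) − Σ(formed) = (1670 + D) − (2776) = −1106 + D
Setting this equal to −287 kJ gives D = 819 kJ/mol.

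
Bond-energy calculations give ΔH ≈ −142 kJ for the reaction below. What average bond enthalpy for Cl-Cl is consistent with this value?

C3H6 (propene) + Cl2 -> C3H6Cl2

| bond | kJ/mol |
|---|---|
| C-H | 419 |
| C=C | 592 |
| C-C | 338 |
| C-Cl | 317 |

Let D be the Cl-Cl bond energy.
Σ(broken) = 1×338 + 6×419 + 1×592 + 1×D = 3444 + D
Σ(formed) = 2×338 + 2×317 + 6×419 = 3824
ΔH = Σ(broken) − Σ(formed) = (3444 + D) − (3824) = −380 + D
Setting this equal to −142 kJ gives D = 238 kJ/mol.

D(Cl-Cl) ≈ 238 kJ/mol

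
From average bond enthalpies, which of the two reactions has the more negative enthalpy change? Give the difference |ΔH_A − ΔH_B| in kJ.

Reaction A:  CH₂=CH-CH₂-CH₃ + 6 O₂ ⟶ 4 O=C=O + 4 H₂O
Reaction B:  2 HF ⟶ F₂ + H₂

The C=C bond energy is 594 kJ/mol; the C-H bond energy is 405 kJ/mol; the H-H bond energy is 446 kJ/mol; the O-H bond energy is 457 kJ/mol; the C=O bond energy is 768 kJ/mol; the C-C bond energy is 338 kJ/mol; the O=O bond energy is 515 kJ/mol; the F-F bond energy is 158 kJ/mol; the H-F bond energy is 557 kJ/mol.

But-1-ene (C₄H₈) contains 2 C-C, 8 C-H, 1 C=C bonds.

Reaction A:
  Bonds broken (reactants):
    C-C: 2 × 338 = 676
    C-H: 8 × 405 = 3240
    C=C: 1 × 594 = 594
    O=O: 6 × 515 = 3090
    Σ(broken) = 7600 kJ
  Bonds formed (products):
    C=O: 8 × 768 = 6144
    O-H: 8 × 457 = 3656
    Σ(formed) = 9800 kJ
  ΔH_A = 7600 − 9800 = −2200 kJ
Reaction B:
  Bonds broken (reactants):
    H-F: 2 × 557 = 1114
    Σ(broken) = 1114 kJ
  Bonds formed (products):
    F-F: 1 × 158 = 158
    H-H: 1 × 446 = 446
    Σ(formed) = 604 kJ
  ΔH_B = 1114 − 604 = +510 kJ
ΔH_A − ΔH_B = −2710 kJ, so reaction A has the more negative ΔH; |ΔH_A − ΔH_B| = 2710 kJ.

Reaction A, by 2710 kJ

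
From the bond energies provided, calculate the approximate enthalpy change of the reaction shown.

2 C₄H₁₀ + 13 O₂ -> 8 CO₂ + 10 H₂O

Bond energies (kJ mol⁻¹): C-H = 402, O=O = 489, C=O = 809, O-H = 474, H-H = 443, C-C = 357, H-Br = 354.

Bonds broken (reactants):
  C-C: 6 × 357 = 2142
  C-H: 20 × 402 = 8040
  O=O: 13 × 489 = 6357
  Σ(broken) = 16539 kJ
Bonds formed (products):
  C=O: 16 × 809 = 12944
  O-H: 20 × 474 = 9480
  Σ(formed) = 22424 kJ
ΔH = Σ(broken) − Σ(formed) = 16539 − 22424 = −5885 kJ

ΔH ≈ −5885 kJ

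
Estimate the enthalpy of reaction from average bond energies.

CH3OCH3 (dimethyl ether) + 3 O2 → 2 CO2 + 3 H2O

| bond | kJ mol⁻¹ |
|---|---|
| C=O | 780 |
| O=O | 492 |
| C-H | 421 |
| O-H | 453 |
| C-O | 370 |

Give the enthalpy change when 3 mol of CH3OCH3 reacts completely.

Bonds broken (reactants):
  C-H: 6 × 421 = 2526
  C-O: 2 × 370 = 740
  O=O: 3 × 492 = 1476
  Σ(broken) = 4742 kJ
Bonds formed (products):
  C=O: 4 × 780 = 3120
  O-H: 6 × 453 = 2718
  Σ(formed) = 5838 kJ
ΔH = Σ(broken) − Σ(formed) = 4742 − 5838 = −1096 kJ
For 3× the reaction as written: 3 × (−1096) = −3288 kJ

ΔH = −3288 kJ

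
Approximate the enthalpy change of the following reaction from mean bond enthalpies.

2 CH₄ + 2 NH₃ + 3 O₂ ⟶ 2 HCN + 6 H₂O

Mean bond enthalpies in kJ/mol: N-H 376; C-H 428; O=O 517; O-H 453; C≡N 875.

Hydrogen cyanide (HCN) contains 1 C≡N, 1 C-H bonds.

ΔH ≈ −811 kJ

Bonds broken (reactants):
  C-H: 8 × 428 = 3424
  N-H: 6 × 376 = 2256
  O=O: 3 × 517 = 1551
  Σ(broken) = 7231 kJ
Bonds formed (products):
  C≡N: 2 × 875 = 1750
  C-H: 2 × 428 = 856
  O-H: 12 × 453 = 5436
  Σ(formed) = 8042 kJ
ΔH = Σ(broken) − Σ(formed) = 7231 − 8042 = −811 kJ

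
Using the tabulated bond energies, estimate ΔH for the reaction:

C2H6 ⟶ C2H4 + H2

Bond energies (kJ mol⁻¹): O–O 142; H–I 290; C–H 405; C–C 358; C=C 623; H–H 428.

Bonds broken (reactants):
  C–C: 1 × 358 = 358
  C–H: 6 × 405 = 2430
  Σ(broken) = 2788 kJ
Bonds formed (products):
  C–H: 4 × 405 = 1620
  C=C: 1 × 623 = 623
  H–H: 1 × 428 = 428
  Σ(formed) = 2671 kJ
ΔH = Σ(broken) − Σ(formed) = 2788 − 2671 = +117 kJ

ΔH ≈ +117 kJ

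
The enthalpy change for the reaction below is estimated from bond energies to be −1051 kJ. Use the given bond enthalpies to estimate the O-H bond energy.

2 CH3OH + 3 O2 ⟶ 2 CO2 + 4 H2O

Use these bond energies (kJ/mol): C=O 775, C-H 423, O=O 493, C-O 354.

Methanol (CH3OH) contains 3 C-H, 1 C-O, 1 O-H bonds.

D(O-H) ≈ 446 kJ/mol

Let D be the O-H bond energy.
Σ(broken) = 6×423 + 2×354 + 2×D + 3×493 = 4725 + 2D
Σ(formed) = 4×775 + 8×D = 3100 + 8D
ΔH = Σ(broken) − Σ(formed) = (4725 + 2D) − (3100 + 8D) = +1625 − 6D
Setting this equal to −1051 kJ gives 6D = 2676, so D = 446 kJ/mol.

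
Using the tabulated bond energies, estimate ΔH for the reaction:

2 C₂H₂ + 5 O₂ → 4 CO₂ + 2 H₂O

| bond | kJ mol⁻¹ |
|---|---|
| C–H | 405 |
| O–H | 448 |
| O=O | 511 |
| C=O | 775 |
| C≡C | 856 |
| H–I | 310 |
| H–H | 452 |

Bonds broken (reactants):
  C≡C: 2 × 856 = 1712
  C–H: 4 × 405 = 1620
  O=O: 5 × 511 = 2555
  Σ(broken) = 5887 kJ
Bonds formed (products):
  C=O: 8 × 775 = 6200
  O–H: 4 × 448 = 1792
  Σ(formed) = 7992 kJ
ΔH = Σ(broken) − Σ(formed) = 5887 − 7992 = −2105 kJ

ΔH ≈ −2105 kJ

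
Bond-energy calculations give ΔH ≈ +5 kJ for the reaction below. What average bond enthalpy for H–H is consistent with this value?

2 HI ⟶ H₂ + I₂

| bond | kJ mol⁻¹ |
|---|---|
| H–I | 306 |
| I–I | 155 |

D(H–H) ≈ 452 kJ/mol

Let D be the H–H bond energy.
Σ(broken) = 2×306 = 612
Σ(formed) = 1×D + 1×155 = 155 + D
ΔH = Σ(broken) − Σ(formed) = (612) − (155 + D) = +457 − D
Setting this equal to +5 kJ gives D = 452 kJ/mol.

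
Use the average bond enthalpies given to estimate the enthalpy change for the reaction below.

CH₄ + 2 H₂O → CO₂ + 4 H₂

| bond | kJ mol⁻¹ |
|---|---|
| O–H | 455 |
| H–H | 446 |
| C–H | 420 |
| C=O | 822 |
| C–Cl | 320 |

Bonds broken (reactants):
  C–H: 4 × 420 = 1680
  O–H: 4 × 455 = 1820
  Σ(broken) = 3500 kJ
Bonds formed (products):
  C=O: 2 × 822 = 1644
  H–H: 4 × 446 = 1784
  Σ(formed) = 3428 kJ
ΔH = Σ(broken) − Σ(formed) = 3500 − 3428 = +72 kJ

ΔH ≈ +72 kJ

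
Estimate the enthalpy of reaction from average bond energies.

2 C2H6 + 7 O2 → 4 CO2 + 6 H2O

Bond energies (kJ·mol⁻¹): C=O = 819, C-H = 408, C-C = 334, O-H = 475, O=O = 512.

ΔH ≈ −3104 kJ

Bonds broken (reactants):
  C-C: 2 × 334 = 668
  C-H: 12 × 408 = 4896
  O=O: 7 × 512 = 3584
  Σ(broken) = 9148 kJ
Bonds formed (products):
  C=O: 8 × 819 = 6552
  O-H: 12 × 475 = 5700
  Σ(formed) = 12252 kJ
ΔH = Σ(broken) − Σ(formed) = 9148 − 12252 = −3104 kJ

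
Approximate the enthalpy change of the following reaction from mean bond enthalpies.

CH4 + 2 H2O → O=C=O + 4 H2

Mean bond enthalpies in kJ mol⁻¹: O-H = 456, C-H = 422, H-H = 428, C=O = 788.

Bonds broken (reactants):
  C-H: 4 × 422 = 1688
  O-H: 4 × 456 = 1824
  Σ(broken) = 3512 kJ
Bonds formed (products):
  C=O: 2 × 788 = 1576
  H-H: 4 × 428 = 1712
  Σ(formed) = 3288 kJ
ΔH = Σ(broken) − Σ(formed) = 3512 − 3288 = +224 kJ

ΔH ≈ +224 kJ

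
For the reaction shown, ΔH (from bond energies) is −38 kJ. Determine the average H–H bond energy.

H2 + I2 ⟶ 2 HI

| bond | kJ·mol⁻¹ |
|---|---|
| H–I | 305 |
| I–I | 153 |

D(H–H) ≈ 419 kJ/mol

Let D be the H–H bond energy.
Σ(broken) = 1×D + 1×153 = 153 + D
Σ(formed) = 2×305 = 610
ΔH = Σ(broken) − Σ(formed) = (153 + D) − (610) = −457 + D
Setting this equal to −38 kJ gives D = 419 kJ/mol.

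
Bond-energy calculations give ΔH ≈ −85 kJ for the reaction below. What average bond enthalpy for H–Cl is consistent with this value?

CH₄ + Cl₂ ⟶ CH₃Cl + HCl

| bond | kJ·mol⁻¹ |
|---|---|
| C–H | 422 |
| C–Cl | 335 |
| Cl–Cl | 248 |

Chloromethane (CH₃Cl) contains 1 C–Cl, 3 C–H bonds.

D(H–Cl) ≈ 420 kJ/mol

Let D be the H–Cl bond energy.
Σ(broken) = 4×422 + 1×248 = 1936
Σ(formed) = 1×335 + 3×422 + 1×D = 1601 + D
ΔH = Σ(broken) − Σ(formed) = (1936) − (1601 + D) = +335 − D
Setting this equal to −85 kJ gives D = 420 kJ/mol.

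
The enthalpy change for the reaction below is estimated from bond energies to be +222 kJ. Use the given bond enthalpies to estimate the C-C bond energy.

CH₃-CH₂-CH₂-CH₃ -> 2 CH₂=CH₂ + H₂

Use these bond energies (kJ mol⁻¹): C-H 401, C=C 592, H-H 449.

D(C-C) ≈ 351 kJ/mol

Let D be the C-C bond energy.
Σ(broken) = 3×D + 10×401 = 4010 + 3D
Σ(formed) = 8×401 + 2×592 + 1×449 = 4841
ΔH = Σ(broken) − Σ(formed) = (4010 + 3D) − (4841) = −831 + 3D
Setting this equal to +222 kJ gives 3D = 1053, so D = 351 kJ/mol.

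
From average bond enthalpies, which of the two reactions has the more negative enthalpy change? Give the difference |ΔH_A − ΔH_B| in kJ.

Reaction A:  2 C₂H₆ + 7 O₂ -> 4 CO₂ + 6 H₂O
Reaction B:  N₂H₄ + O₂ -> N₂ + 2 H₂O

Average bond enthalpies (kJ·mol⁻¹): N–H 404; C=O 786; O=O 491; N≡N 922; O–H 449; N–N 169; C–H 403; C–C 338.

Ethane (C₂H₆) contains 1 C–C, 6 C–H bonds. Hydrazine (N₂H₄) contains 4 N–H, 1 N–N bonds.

Reaction A:
  Bonds broken (reactants):
    C–C: 2 × 338 = 676
    C–H: 12 × 403 = 4836
    O=O: 7 × 491 = 3437
    Σ(broken) = 8949 kJ
  Bonds formed (products):
    C=O: 8 × 786 = 6288
    O–H: 12 × 449 = 5388
    Σ(formed) = 11676 kJ
  ΔH_A = 8949 − 11676 = −2727 kJ
Reaction B:
  Bonds broken (reactants):
    N–H: 4 × 404 = 1616
    N–N: 1 × 169 = 169
    O=O: 1 × 491 = 491
    Σ(broken) = 2276 kJ
  Bonds formed (products):
    N≡N: 1 × 922 = 922
    O–H: 4 × 449 = 1796
    Σ(formed) = 2718 kJ
  ΔH_B = 2276 − 2718 = −442 kJ
ΔH_A − ΔH_B = −2285 kJ, so reaction A has the more negative ΔH; |ΔH_A − ΔH_B| = 2285 kJ.

Reaction A, by 2285 kJ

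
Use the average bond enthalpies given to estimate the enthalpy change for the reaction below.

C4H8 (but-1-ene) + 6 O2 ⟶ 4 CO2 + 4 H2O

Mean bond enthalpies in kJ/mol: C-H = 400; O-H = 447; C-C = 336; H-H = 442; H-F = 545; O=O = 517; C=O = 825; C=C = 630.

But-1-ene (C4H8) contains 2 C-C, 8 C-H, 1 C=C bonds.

ΔH ≈ −2572 kJ

Bonds broken (reactants):
  C-C: 2 × 336 = 672
  C-H: 8 × 400 = 3200
  C=C: 1 × 630 = 630
  O=O: 6 × 517 = 3102
  Σ(broken) = 7604 kJ
Bonds formed (products):
  C=O: 8 × 825 = 6600
  O-H: 8 × 447 = 3576
  Σ(formed) = 10176 kJ
ΔH = Σ(broken) − Σ(formed) = 7604 − 10176 = −2572 kJ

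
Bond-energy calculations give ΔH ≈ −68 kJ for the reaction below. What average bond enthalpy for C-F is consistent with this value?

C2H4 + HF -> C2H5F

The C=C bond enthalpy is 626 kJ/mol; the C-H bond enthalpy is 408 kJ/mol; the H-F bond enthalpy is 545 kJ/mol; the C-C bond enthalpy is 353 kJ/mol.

Let D be the C-F bond energy.
Σ(broken) = 4×408 + 1×626 + 1×545 = 2803
Σ(formed) = 1×353 + 1×D + 5×408 = 2393 + D
ΔH = Σ(broken) − Σ(formed) = (2803) − (2393 + D) = +410 − D
Setting this equal to −68 kJ gives D = 478 kJ/mol.

D(C-F) ≈ 478 kJ/mol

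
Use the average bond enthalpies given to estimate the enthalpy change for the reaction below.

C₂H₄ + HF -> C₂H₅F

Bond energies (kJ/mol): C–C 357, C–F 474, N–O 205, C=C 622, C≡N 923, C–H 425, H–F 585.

Bonds broken (reactants):
  C–H: 4 × 425 = 1700
  C=C: 1 × 622 = 622
  H–F: 1 × 585 = 585
  Σ(broken) = 2907 kJ
Bonds formed (products):
  C–C: 1 × 357 = 357
  C–F: 1 × 474 = 474
  C–H: 5 × 425 = 2125
  Σ(formed) = 2956 kJ
ΔH = Σ(broken) − Σ(formed) = 2907 − 2956 = −49 kJ

ΔH ≈ −49 kJ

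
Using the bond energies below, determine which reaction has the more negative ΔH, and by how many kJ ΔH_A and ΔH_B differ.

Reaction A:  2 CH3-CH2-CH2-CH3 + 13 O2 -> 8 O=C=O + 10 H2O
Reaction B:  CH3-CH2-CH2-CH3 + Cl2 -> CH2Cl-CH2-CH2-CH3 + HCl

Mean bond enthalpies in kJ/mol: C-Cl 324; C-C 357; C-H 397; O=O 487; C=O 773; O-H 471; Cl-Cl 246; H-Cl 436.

Reaction A, by 5258 kJ

Reaction A:
  Bonds broken (reactants):
    C-C: 6 × 357 = 2142
    C-H: 20 × 397 = 7940
    O=O: 13 × 487 = 6331
    Σ(broken) = 16413 kJ
  Bonds formed (products):
    C=O: 16 × 773 = 12368
    O-H: 20 × 471 = 9420
    Σ(formed) = 21788 kJ
  ΔH_A = 16413 − 21788 = −5375 kJ
Reaction B:
  Bonds broken (reactants):
    C-C: 3 × 357 = 1071
    C-H: 10 × 397 = 3970
    Cl-Cl: 1 × 246 = 246
    Σ(broken) = 5287 kJ
  Bonds formed (products):
    C-C: 3 × 357 = 1071
    C-Cl: 1 × 324 = 324
    C-H: 9 × 397 = 3573
    H-Cl: 1 × 436 = 436
    Σ(formed) = 5404 kJ
  ΔH_B = 5287 − 5404 = −117 kJ
ΔH_A − ΔH_B = −5258 kJ, so reaction A has the more negative ΔH; |ΔH_A − ΔH_B| = 5258 kJ.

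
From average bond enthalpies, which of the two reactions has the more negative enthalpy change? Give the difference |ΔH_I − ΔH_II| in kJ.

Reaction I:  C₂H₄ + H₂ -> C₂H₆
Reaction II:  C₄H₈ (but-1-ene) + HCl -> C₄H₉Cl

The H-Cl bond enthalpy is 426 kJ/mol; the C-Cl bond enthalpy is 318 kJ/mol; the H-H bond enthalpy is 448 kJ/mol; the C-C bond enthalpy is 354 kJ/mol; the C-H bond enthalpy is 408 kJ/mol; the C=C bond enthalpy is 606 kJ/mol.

Reaction I, by 68 kJ

Reaction I:
  Bonds broken (reactants):
    C-H: 4 × 408 = 1632
    C=C: 1 × 606 = 606
    H-H: 1 × 448 = 448
    Σ(broken) = 2686 kJ
  Bonds formed (products):
    C-C: 1 × 354 = 354
    C-H: 6 × 408 = 2448
    Σ(formed) = 2802 kJ
  ΔH_I = 2686 − 2802 = −116 kJ
Reaction II:
  Bonds broken (reactants):
    C-C: 2 × 354 = 708
    C-H: 8 × 408 = 3264
    C=C: 1 × 606 = 606
    H-Cl: 1 × 426 = 426
    Σ(broken) = 5004 kJ
  Bonds formed (products):
    C-C: 3 × 354 = 1062
    C-Cl: 1 × 318 = 318
    C-H: 9 × 408 = 3672
    Σ(formed) = 5052 kJ
  ΔH_II = 5004 − 5052 = −48 kJ
ΔH_I − ΔH_II = −68 kJ, so reaction I has the more negative ΔH; |ΔH_I − ΔH_II| = 68 kJ.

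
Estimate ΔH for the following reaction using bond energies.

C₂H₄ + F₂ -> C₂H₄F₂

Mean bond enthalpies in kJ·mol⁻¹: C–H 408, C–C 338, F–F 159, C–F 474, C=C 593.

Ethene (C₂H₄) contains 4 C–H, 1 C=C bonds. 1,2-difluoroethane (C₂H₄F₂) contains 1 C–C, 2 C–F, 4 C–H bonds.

Bonds broken (reactants):
  C–H: 4 × 408 = 1632
  C=C: 1 × 593 = 593
  F–F: 1 × 159 = 159
  Σ(broken) = 2384 kJ
Bonds formed (products):
  C–C: 1 × 338 = 338
  C–F: 2 × 474 = 948
  C–H: 4 × 408 = 1632
  Σ(formed) = 2918 kJ
ΔH = Σ(broken) − Σ(formed) = 2384 − 2918 = −534 kJ

ΔH ≈ −534 kJ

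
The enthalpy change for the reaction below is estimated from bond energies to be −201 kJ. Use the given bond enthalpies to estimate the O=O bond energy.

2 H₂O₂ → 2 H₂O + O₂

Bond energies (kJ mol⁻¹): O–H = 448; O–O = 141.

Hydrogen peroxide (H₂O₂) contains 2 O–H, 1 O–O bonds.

D(O=O) ≈ 483 kJ/mol

Let D be the O=O bond energy.
Σ(broken) = 4×448 + 2×141 = 2074
Σ(formed) = 4×448 + 1×D = 1792 + D
ΔH = Σ(broken) − Σ(formed) = (2074) − (1792 + D) = +282 − D
Setting this equal to −201 kJ gives D = 483 kJ/mol.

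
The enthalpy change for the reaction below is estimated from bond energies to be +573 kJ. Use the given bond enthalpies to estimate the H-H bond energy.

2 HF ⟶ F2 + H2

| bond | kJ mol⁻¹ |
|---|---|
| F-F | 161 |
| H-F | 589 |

D(H-H) ≈ 444 kJ/mol

Let D be the H-H bond energy.
Σ(broken) = 2×589 = 1178
Σ(formed) = 1×161 + 1×D = 161 + D
ΔH = Σ(broken) − Σ(formed) = (1178) − (161 + D) = +1017 − D
Setting this equal to +573 kJ gives D = 444 kJ/mol.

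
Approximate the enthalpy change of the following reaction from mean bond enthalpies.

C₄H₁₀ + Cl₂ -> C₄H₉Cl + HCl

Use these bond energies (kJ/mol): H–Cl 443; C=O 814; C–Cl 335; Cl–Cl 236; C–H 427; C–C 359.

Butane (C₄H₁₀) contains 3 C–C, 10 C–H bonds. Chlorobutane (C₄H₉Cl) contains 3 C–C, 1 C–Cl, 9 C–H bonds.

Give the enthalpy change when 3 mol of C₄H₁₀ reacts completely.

Bonds broken (reactants):
  C–C: 3 × 359 = 1077
  C–H: 10 × 427 = 4270
  Cl–Cl: 1 × 236 = 236
  Σ(broken) = 5583 kJ
Bonds formed (products):
  C–C: 3 × 359 = 1077
  C–Cl: 1 × 335 = 335
  C–H: 9 × 427 = 3843
  H–Cl: 1 × 443 = 443
  Σ(formed) = 5698 kJ
ΔH = Σ(broken) − Σ(formed) = 5583 − 5698 = −115 kJ
For 3× the reaction as written: 3 × (−115) = −345 kJ

ΔH = −345 kJ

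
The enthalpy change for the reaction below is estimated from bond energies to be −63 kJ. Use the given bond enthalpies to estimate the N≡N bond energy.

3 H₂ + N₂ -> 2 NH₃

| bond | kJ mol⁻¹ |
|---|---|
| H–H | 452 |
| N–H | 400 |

D(N≡N) ≈ 981 kJ/mol

Let D be the N≡N bond energy.
Σ(broken) = 3×452 + 1×D = 1356 + D
Σ(formed) = 6×400 = 2400
ΔH = Σ(broken) − Σ(formed) = (1356 + D) − (2400) = −1044 + D
Setting this equal to −63 kJ gives D = 981 kJ/mol.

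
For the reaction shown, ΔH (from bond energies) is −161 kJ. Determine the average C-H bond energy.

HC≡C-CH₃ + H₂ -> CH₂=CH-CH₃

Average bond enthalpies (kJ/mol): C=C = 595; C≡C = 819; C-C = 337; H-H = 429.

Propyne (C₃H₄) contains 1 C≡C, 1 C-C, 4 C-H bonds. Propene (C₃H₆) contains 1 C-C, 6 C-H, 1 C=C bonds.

Let D be the C-H bond energy.
Σ(broken) = 1×819 + 1×337 + 4×D + 1×429 = 1585 + 4D
Σ(formed) = 1×337 + 6×D + 1×595 = 932 + 6D
ΔH = Σ(broken) − Σ(formed) = (1585 + 4D) − (932 + 6D) = +653 − 2D
Setting this equal to −161 kJ gives 2D = 814, so D = 407 kJ/mol.

D(C-H) ≈ 407 kJ/mol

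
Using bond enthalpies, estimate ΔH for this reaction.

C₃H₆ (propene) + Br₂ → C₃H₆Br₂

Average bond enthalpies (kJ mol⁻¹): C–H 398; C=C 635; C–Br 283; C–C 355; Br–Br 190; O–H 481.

Bonds broken (reactants):
  Br–Br: 1 × 190 = 190
  C–C: 1 × 355 = 355
  C–H: 6 × 398 = 2388
  C=C: 1 × 635 = 635
  Σ(broken) = 3568 kJ
Bonds formed (products):
  C–Br: 2 × 283 = 566
  C–C: 2 × 355 = 710
  C–H: 6 × 398 = 2388
  Σ(formed) = 3664 kJ
ΔH = Σ(broken) − Σ(formed) = 3568 − 3664 = −96 kJ

ΔH ≈ −96 kJ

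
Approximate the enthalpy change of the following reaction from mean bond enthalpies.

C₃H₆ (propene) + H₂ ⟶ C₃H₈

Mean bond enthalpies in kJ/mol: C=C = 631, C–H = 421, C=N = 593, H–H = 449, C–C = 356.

ΔH ≈ −118 kJ

Bonds broken (reactants):
  C–C: 1 × 356 = 356
  C–H: 6 × 421 = 2526
  C=C: 1 × 631 = 631
  H–H: 1 × 449 = 449
  Σ(broken) = 3962 kJ
Bonds formed (products):
  C–C: 2 × 356 = 712
  C–H: 8 × 421 = 3368
  Σ(formed) = 4080 kJ
ΔH = Σ(broken) − Σ(formed) = 3962 − 4080 = −118 kJ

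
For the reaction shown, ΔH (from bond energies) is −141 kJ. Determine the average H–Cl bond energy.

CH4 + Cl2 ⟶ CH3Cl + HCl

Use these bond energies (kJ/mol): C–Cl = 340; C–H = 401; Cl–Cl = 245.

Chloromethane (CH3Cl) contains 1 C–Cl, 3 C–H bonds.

D(H–Cl) ≈ 447 kJ/mol

Let D be the H–Cl bond energy.
Σ(broken) = 4×401 + 1×245 = 1849
Σ(formed) = 1×340 + 3×401 + 1×D = 1543 + D
ΔH = Σ(broken) − Σ(formed) = (1849) − (1543 + D) = +306 − D
Setting this equal to −141 kJ gives D = 447 kJ/mol.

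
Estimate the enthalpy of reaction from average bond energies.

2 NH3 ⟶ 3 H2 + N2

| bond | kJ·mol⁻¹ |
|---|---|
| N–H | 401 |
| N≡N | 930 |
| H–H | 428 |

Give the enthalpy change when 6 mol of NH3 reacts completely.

Bonds broken (reactants):
  N–H: 6 × 401 = 2406
  Σ(broken) = 2406 kJ
Bonds formed (products):
  H–H: 3 × 428 = 1284
  N≡N: 1 × 930 = 930
  Σ(formed) = 2214 kJ
ΔH = Σ(broken) − Σ(formed) = 2406 − 2214 = +192 kJ
For 3× the reaction as written: 3 × (+192) = +576 kJ

ΔH = +576 kJ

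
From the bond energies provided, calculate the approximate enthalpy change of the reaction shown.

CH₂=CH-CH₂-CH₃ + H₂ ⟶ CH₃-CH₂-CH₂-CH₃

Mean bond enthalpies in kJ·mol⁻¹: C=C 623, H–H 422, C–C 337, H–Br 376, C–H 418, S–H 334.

Bonds broken (reactants):
  C–C: 2 × 337 = 674
  C–H: 8 × 418 = 3344
  C=C: 1 × 623 = 623
  H–H: 1 × 422 = 422
  Σ(broken) = 5063 kJ
Bonds formed (products):
  C–C: 3 × 337 = 1011
  C–H: 10 × 418 = 4180
  Σ(formed) = 5191 kJ
ΔH = Σ(broken) − Σ(formed) = 5063 − 5191 = −128 kJ

ΔH ≈ −128 kJ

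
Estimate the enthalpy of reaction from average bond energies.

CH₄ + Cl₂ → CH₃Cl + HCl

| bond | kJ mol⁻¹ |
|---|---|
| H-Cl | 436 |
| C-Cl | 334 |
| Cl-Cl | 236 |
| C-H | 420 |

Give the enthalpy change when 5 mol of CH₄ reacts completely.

Bonds broken (reactants):
  C-H: 4 × 420 = 1680
  Cl-Cl: 1 × 236 = 236
  Σ(broken) = 1916 kJ
Bonds formed (products):
  C-Cl: 1 × 334 = 334
  C-H: 3 × 420 = 1260
  H-Cl: 1 × 436 = 436
  Σ(formed) = 2030 kJ
ΔH = Σ(broken) − Σ(formed) = 1916 − 2030 = −114 kJ
For 5× the reaction as written: 5 × (−114) = −570 kJ

ΔH = −570 kJ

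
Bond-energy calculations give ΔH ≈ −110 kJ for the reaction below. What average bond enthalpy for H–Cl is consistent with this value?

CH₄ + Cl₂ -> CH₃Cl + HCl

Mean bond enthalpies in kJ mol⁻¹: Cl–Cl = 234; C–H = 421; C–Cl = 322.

D(H–Cl) ≈ 443 kJ/mol

Let D be the H–Cl bond energy.
Σ(broken) = 4×421 + 1×234 = 1918
Σ(formed) = 1×322 + 3×421 + 1×D = 1585 + D
ΔH = Σ(broken) − Σ(formed) = (1918) − (1585 + D) = +333 − D
Setting this equal to −110 kJ gives D = 443 kJ/mol.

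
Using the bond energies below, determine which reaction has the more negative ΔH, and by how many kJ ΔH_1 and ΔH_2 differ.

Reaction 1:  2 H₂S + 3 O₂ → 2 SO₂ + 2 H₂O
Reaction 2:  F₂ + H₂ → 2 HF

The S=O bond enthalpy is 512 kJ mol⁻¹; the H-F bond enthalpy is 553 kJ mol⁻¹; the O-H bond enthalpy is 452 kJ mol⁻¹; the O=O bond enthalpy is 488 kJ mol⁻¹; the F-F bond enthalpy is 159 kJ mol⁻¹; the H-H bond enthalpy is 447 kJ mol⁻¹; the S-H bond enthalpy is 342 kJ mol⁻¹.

Reaction 1:
  Bonds broken (reactants):
    O=O: 3 × 488 = 1464
    S-H: 4 × 342 = 1368
    Σ(broken) = 2832 kJ
  Bonds formed (products):
    O-H: 4 × 452 = 1808
    S=O: 4 × 512 = 2048
    Σ(formed) = 3856 kJ
  ΔH_1 = 2832 − 3856 = −1024 kJ
Reaction 2:
  Bonds broken (reactants):
    F-F: 1 × 159 = 159
    H-H: 1 × 447 = 447
    Σ(broken) = 606 kJ
  Bonds formed (products):
    H-F: 2 × 553 = 1106
    Σ(formed) = 1106 kJ
  ΔH_2 = 606 − 1106 = −500 kJ
ΔH_1 − ΔH_2 = −524 kJ, so reaction 1 has the more negative ΔH; |ΔH_1 − ΔH_2| = 524 kJ.

Reaction 1, by 524 kJ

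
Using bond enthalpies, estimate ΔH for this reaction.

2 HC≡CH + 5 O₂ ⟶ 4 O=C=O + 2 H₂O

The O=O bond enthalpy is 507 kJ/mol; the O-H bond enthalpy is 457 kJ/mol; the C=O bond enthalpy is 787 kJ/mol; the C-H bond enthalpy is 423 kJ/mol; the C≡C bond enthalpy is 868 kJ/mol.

ΔH ≈ −2161 kJ

Bonds broken (reactants):
  C≡C: 2 × 868 = 1736
  C-H: 4 × 423 = 1692
  O=O: 5 × 507 = 2535
  Σ(broken) = 5963 kJ
Bonds formed (products):
  C=O: 8 × 787 = 6296
  O-H: 4 × 457 = 1828
  Σ(formed) = 8124 kJ
ΔH = Σ(broken) − Σ(formed) = 5963 − 8124 = −2161 kJ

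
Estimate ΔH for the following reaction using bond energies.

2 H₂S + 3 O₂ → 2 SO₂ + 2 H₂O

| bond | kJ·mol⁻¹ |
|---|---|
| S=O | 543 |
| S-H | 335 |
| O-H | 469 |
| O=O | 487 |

ΔH ≈ −1247 kJ

Bonds broken (reactants):
  O=O: 3 × 487 = 1461
  S-H: 4 × 335 = 1340
  Σ(broken) = 2801 kJ
Bonds formed (products):
  O-H: 4 × 469 = 1876
  S=O: 4 × 543 = 2172
  Σ(formed) = 4048 kJ
ΔH = Σ(broken) − Σ(formed) = 2801 − 4048 = −1247 kJ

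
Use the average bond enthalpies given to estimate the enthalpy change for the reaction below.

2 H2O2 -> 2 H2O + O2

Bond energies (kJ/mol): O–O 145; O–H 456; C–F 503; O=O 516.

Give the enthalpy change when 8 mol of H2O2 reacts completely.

ΔH = −904 kJ

Bonds broken (reactants):
  O–H: 4 × 456 = 1824
  O–O: 2 × 145 = 290
  Σ(broken) = 2114 kJ
Bonds formed (products):
  O–H: 4 × 456 = 1824
  O=O: 1 × 516 = 516
  Σ(formed) = 2340 kJ
ΔH = Σ(broken) − Σ(formed) = 2114 − 2340 = −226 kJ
For 4× the reaction as written: 4 × (−226) = −904 kJ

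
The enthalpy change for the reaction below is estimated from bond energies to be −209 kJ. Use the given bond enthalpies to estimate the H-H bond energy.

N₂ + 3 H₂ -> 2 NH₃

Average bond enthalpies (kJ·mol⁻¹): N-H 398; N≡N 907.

D(H-H) ≈ 424 kJ/mol

Let D be the H-H bond energy.
Σ(broken) = 3×D + 1×907 = 907 + 3D
Σ(formed) = 6×398 = 2388
ΔH = Σ(broken) − Σ(formed) = (907 + 3D) − (2388) = −1481 + 3D
Setting this equal to −209 kJ gives 3D = 1272, so D = 424 kJ/mol.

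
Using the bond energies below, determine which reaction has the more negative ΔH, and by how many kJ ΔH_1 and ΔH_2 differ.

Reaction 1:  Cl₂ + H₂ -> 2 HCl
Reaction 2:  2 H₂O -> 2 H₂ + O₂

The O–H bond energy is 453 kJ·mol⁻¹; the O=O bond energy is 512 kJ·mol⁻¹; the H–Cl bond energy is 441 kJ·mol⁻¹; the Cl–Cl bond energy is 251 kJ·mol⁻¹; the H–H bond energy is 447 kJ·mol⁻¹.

Reaction 1, by 590 kJ

Reaction 1:
  Bonds broken (reactants):
    Cl–Cl: 1 × 251 = 251
    H–H: 1 × 447 = 447
    Σ(broken) = 698 kJ
  Bonds formed (products):
    H–Cl: 2 × 441 = 882
    Σ(formed) = 882 kJ
  ΔH_1 = 698 − 882 = −184 kJ
Reaction 2:
  Bonds broken (reactants):
    O–H: 4 × 453 = 1812
    Σ(broken) = 1812 kJ
  Bonds formed (products):
    H–H: 2 × 447 = 894
    O=O: 1 × 512 = 512
    Σ(formed) = 1406 kJ
  ΔH_2 = 1812 − 1406 = +406 kJ
ΔH_1 − ΔH_2 = −590 kJ, so reaction 1 has the more negative ΔH; |ΔH_1 − ΔH_2| = 590 kJ.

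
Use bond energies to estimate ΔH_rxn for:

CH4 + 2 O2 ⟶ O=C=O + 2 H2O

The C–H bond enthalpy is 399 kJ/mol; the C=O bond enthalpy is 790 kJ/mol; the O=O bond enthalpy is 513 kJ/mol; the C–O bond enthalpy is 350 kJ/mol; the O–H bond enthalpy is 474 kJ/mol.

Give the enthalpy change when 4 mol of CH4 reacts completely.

ΔH = −3416 kJ

Bonds broken (reactants):
  C–H: 4 × 399 = 1596
  O=O: 2 × 513 = 1026
  Σ(broken) = 2622 kJ
Bonds formed (products):
  C=O: 2 × 790 = 1580
  O–H: 4 × 474 = 1896
  Σ(formed) = 3476 kJ
ΔH = Σ(broken) − Σ(formed) = 2622 − 3476 = −854 kJ
For 4× the reaction as written: 4 × (−854) = −3416 kJ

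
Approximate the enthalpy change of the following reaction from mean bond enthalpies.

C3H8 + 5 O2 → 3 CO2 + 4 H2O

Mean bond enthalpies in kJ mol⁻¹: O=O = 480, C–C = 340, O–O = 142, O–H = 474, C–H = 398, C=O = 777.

ΔH ≈ −2190 kJ

Bonds broken (reactants):
  C–C: 2 × 340 = 680
  C–H: 8 × 398 = 3184
  O=O: 5 × 480 = 2400
  Σ(broken) = 6264 kJ
Bonds formed (products):
  C=O: 6 × 777 = 4662
  O–H: 8 × 474 = 3792
  Σ(formed) = 8454 kJ
ΔH = Σ(broken) − Σ(formed) = 6264 − 8454 = −2190 kJ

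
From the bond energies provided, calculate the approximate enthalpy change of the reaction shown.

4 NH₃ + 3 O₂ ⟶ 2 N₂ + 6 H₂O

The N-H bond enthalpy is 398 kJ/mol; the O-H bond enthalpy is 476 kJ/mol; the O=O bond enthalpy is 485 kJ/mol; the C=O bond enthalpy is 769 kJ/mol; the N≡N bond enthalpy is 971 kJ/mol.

Bonds broken (reactants):
  N-H: 12 × 398 = 4776
  O=O: 3 × 485 = 1455
  Σ(broken) = 6231 kJ
Bonds formed (products):
  N≡N: 2 × 971 = 1942
  O-H: 12 × 476 = 5712
  Σ(formed) = 7654 kJ
ΔH = Σ(broken) − Σ(formed) = 6231 − 7654 = −1423 kJ

ΔH ≈ −1423 kJ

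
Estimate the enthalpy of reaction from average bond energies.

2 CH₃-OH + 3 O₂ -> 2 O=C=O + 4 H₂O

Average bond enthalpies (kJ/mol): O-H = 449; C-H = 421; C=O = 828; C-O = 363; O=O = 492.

Bonds broken (reactants):
  C-H: 6 × 421 = 2526
  C-O: 2 × 363 = 726
  O-H: 2 × 449 = 898
  O=O: 3 × 492 = 1476
  Σ(broken) = 5626 kJ
Bonds formed (products):
  C=O: 4 × 828 = 3312
  O-H: 8 × 449 = 3592
  Σ(formed) = 6904 kJ
ΔH = Σ(broken) − Σ(formed) = 5626 − 6904 = −1278 kJ

ΔH ≈ −1278 kJ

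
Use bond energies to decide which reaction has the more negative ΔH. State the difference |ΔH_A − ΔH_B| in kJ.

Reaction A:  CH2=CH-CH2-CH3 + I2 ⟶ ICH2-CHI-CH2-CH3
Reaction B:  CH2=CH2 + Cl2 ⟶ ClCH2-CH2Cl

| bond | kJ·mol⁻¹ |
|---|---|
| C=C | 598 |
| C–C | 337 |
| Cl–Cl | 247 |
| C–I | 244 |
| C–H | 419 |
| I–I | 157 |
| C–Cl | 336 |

Reaction A:
  Bonds broken (reactants):
    C–C: 2 × 337 = 674
    C–H: 8 × 419 = 3352
    C=C: 1 × 598 = 598
    I–I: 1 × 157 = 157
    Σ(broken) = 4781 kJ
  Bonds formed (products):
    C–C: 3 × 337 = 1011
    C–H: 8 × 419 = 3352
    C–I: 2 × 244 = 488
    Σ(formed) = 4851 kJ
  ΔH_A = 4781 − 4851 = −70 kJ
Reaction B:
  Bonds broken (reactants):
    C–H: 4 × 419 = 1676
    C=C: 1 × 598 = 598
    Cl–Cl: 1 × 247 = 247
    Σ(broken) = 2521 kJ
  Bonds formed (products):
    C–C: 1 × 337 = 337
    C–Cl: 2 × 336 = 672
    C–H: 4 × 419 = 1676
    Σ(formed) = 2685 kJ
  ΔH_B = 2521 − 2685 = −164 kJ
ΔH_A − ΔH_B = +94 kJ, so reaction B has the more negative ΔH; |ΔH_A − ΔH_B| = 94 kJ.

Reaction B, by 94 kJ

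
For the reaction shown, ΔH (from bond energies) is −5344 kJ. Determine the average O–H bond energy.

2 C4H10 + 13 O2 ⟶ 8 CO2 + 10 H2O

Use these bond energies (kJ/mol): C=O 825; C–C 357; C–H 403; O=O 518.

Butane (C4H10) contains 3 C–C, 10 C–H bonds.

D(O–H) ≈ 454 kJ/mol

Let D be the O–H bond energy.
Σ(broken) = 6×357 + 20×403 + 13×518 = 16936
Σ(formed) = 16×825 + 20×D = 13200 + 20D
ΔH = Σ(broken) − Σ(formed) = (16936) − (13200 + 20D) = +3736 − 20D
Setting this equal to −5344 kJ gives 20D = 9080, so D = 454 kJ/mol.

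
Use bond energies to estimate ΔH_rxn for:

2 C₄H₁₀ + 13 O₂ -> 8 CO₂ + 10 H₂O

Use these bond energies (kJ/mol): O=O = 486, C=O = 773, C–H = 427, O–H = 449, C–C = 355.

Bonds broken (reactants):
  C–C: 6 × 355 = 2130
  C–H: 20 × 427 = 8540
  O=O: 13 × 486 = 6318
  Σ(broken) = 16988 kJ
Bonds formed (products):
  C=O: 16 × 773 = 12368
  O–H: 20 × 449 = 8980
  Σ(formed) = 21348 kJ
ΔH = Σ(broken) − Σ(formed) = 16988 − 21348 = −4360 kJ

ΔH ≈ −4360 kJ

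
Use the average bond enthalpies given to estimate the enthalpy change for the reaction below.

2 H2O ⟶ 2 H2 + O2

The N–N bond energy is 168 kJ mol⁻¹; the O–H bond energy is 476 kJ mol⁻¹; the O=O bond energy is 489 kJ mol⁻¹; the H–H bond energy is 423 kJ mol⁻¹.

ΔH ≈ +569 kJ

Bonds broken (reactants):
  O–H: 4 × 476 = 1904
  Σ(broken) = 1904 kJ
Bonds formed (products):
  H–H: 2 × 423 = 846
  O=O: 1 × 489 = 489
  Σ(formed) = 1335 kJ
ΔH = Σ(broken) − Σ(formed) = 1904 − 1335 = +569 kJ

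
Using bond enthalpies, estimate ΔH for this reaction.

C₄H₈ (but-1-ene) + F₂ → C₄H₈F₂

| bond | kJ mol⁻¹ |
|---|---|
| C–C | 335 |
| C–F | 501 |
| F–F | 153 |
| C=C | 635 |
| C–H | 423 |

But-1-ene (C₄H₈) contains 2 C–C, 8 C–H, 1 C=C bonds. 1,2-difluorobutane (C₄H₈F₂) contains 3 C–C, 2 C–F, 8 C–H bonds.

ΔH ≈ −549 kJ

Bonds broken (reactants):
  C–C: 2 × 335 = 670
  C–H: 8 × 423 = 3384
  C=C: 1 × 635 = 635
  F–F: 1 × 153 = 153
  Σ(broken) = 4842 kJ
Bonds formed (products):
  C–C: 3 × 335 = 1005
  C–F: 2 × 501 = 1002
  C–H: 8 × 423 = 3384
  Σ(formed) = 5391 kJ
ΔH = Σ(broken) − Σ(formed) = 4842 − 5391 = −549 kJ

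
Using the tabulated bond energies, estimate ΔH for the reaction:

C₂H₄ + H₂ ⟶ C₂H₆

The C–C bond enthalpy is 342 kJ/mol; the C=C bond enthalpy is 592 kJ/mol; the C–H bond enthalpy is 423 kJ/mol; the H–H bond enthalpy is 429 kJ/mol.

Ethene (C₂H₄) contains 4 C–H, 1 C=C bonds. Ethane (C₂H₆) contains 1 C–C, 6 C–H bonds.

Bonds broken (reactants):
  C–H: 4 × 423 = 1692
  C=C: 1 × 592 = 592
  H–H: 1 × 429 = 429
  Σ(broken) = 2713 kJ
Bonds formed (products):
  C–C: 1 × 342 = 342
  C–H: 6 × 423 = 2538
  Σ(formed) = 2880 kJ
ΔH = Σ(broken) − Σ(formed) = 2713 − 2880 = −167 kJ

ΔH ≈ −167 kJ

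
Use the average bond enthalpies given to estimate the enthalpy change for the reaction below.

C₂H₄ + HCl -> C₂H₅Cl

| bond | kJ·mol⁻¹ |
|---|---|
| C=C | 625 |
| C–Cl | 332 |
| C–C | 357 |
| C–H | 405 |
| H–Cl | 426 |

ΔH ≈ −43 kJ

Bonds broken (reactants):
  C–H: 4 × 405 = 1620
  C=C: 1 × 625 = 625
  H–Cl: 1 × 426 = 426
  Σ(broken) = 2671 kJ
Bonds formed (products):
  C–C: 1 × 357 = 357
  C–Cl: 1 × 332 = 332
  C–H: 5 × 405 = 2025
  Σ(formed) = 2714 kJ
ΔH = Σ(broken) − Σ(formed) = 2671 − 2714 = −43 kJ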